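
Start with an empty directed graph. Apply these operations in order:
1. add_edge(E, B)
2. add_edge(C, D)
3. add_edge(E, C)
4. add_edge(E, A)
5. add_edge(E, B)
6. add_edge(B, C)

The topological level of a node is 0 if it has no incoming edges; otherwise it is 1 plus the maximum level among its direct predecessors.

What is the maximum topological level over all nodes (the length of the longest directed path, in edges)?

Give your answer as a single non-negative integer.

Op 1: add_edge(E, B). Edges now: 1
Op 2: add_edge(C, D). Edges now: 2
Op 3: add_edge(E, C). Edges now: 3
Op 4: add_edge(E, A). Edges now: 4
Op 5: add_edge(E, B) (duplicate, no change). Edges now: 4
Op 6: add_edge(B, C). Edges now: 5
Compute levels (Kahn BFS):
  sources (in-degree 0): E
  process E: level=0
    E->A: in-degree(A)=0, level(A)=1, enqueue
    E->B: in-degree(B)=0, level(B)=1, enqueue
    E->C: in-degree(C)=1, level(C)>=1
  process A: level=1
  process B: level=1
    B->C: in-degree(C)=0, level(C)=2, enqueue
  process C: level=2
    C->D: in-degree(D)=0, level(D)=3, enqueue
  process D: level=3
All levels: A:1, B:1, C:2, D:3, E:0
max level = 3

Answer: 3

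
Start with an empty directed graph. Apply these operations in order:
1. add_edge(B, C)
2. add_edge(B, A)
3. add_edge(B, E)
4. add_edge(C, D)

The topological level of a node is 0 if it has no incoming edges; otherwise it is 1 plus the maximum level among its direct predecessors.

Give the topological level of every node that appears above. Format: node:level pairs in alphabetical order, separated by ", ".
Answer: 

Op 1: add_edge(B, C). Edges now: 1
Op 2: add_edge(B, A). Edges now: 2
Op 3: add_edge(B, E). Edges now: 3
Op 4: add_edge(C, D). Edges now: 4
Compute levels (Kahn BFS):
  sources (in-degree 0): B
  process B: level=0
    B->A: in-degree(A)=0, level(A)=1, enqueue
    B->C: in-degree(C)=0, level(C)=1, enqueue
    B->E: in-degree(E)=0, level(E)=1, enqueue
  process A: level=1
  process C: level=1
    C->D: in-degree(D)=0, level(D)=2, enqueue
  process E: level=1
  process D: level=2
All levels: A:1, B:0, C:1, D:2, E:1

Answer: A:1, B:0, C:1, D:2, E:1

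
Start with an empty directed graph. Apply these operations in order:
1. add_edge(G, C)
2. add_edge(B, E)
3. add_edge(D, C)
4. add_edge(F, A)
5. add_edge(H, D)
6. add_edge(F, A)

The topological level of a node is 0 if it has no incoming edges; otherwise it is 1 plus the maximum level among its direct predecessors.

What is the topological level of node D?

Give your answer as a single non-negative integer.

Answer: 1

Derivation:
Op 1: add_edge(G, C). Edges now: 1
Op 2: add_edge(B, E). Edges now: 2
Op 3: add_edge(D, C). Edges now: 3
Op 4: add_edge(F, A). Edges now: 4
Op 5: add_edge(H, D). Edges now: 5
Op 6: add_edge(F, A) (duplicate, no change). Edges now: 5
Compute levels (Kahn BFS):
  sources (in-degree 0): B, F, G, H
  process B: level=0
    B->E: in-degree(E)=0, level(E)=1, enqueue
  process F: level=0
    F->A: in-degree(A)=0, level(A)=1, enqueue
  process G: level=0
    G->C: in-degree(C)=1, level(C)>=1
  process H: level=0
    H->D: in-degree(D)=0, level(D)=1, enqueue
  process E: level=1
  process A: level=1
  process D: level=1
    D->C: in-degree(C)=0, level(C)=2, enqueue
  process C: level=2
All levels: A:1, B:0, C:2, D:1, E:1, F:0, G:0, H:0
level(D) = 1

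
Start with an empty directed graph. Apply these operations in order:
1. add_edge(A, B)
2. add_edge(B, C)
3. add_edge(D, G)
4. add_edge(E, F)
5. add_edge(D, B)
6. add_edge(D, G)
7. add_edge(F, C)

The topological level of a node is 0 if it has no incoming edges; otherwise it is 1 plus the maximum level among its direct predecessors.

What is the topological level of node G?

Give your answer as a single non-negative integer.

Op 1: add_edge(A, B). Edges now: 1
Op 2: add_edge(B, C). Edges now: 2
Op 3: add_edge(D, G). Edges now: 3
Op 4: add_edge(E, F). Edges now: 4
Op 5: add_edge(D, B). Edges now: 5
Op 6: add_edge(D, G) (duplicate, no change). Edges now: 5
Op 7: add_edge(F, C). Edges now: 6
Compute levels (Kahn BFS):
  sources (in-degree 0): A, D, E
  process A: level=0
    A->B: in-degree(B)=1, level(B)>=1
  process D: level=0
    D->B: in-degree(B)=0, level(B)=1, enqueue
    D->G: in-degree(G)=0, level(G)=1, enqueue
  process E: level=0
    E->F: in-degree(F)=0, level(F)=1, enqueue
  process B: level=1
    B->C: in-degree(C)=1, level(C)>=2
  process G: level=1
  process F: level=1
    F->C: in-degree(C)=0, level(C)=2, enqueue
  process C: level=2
All levels: A:0, B:1, C:2, D:0, E:0, F:1, G:1
level(G) = 1

Answer: 1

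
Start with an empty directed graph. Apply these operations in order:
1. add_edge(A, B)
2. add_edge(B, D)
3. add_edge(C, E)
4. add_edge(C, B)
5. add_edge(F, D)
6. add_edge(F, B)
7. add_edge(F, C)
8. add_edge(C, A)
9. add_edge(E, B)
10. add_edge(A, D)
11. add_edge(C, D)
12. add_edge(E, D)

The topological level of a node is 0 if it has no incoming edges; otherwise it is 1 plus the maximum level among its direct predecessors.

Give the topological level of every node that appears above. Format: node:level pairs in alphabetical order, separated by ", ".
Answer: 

Op 1: add_edge(A, B). Edges now: 1
Op 2: add_edge(B, D). Edges now: 2
Op 3: add_edge(C, E). Edges now: 3
Op 4: add_edge(C, B). Edges now: 4
Op 5: add_edge(F, D). Edges now: 5
Op 6: add_edge(F, B). Edges now: 6
Op 7: add_edge(F, C). Edges now: 7
Op 8: add_edge(C, A). Edges now: 8
Op 9: add_edge(E, B). Edges now: 9
Op 10: add_edge(A, D). Edges now: 10
Op 11: add_edge(C, D). Edges now: 11
Op 12: add_edge(E, D). Edges now: 12
Compute levels (Kahn BFS):
  sources (in-degree 0): F
  process F: level=0
    F->B: in-degree(B)=3, level(B)>=1
    F->C: in-degree(C)=0, level(C)=1, enqueue
    F->D: in-degree(D)=4, level(D)>=1
  process C: level=1
    C->A: in-degree(A)=0, level(A)=2, enqueue
    C->B: in-degree(B)=2, level(B)>=2
    C->D: in-degree(D)=3, level(D)>=2
    C->E: in-degree(E)=0, level(E)=2, enqueue
  process A: level=2
    A->B: in-degree(B)=1, level(B)>=3
    A->D: in-degree(D)=2, level(D)>=3
  process E: level=2
    E->B: in-degree(B)=0, level(B)=3, enqueue
    E->D: in-degree(D)=1, level(D)>=3
  process B: level=3
    B->D: in-degree(D)=0, level(D)=4, enqueue
  process D: level=4
All levels: A:2, B:3, C:1, D:4, E:2, F:0

Answer: A:2, B:3, C:1, D:4, E:2, F:0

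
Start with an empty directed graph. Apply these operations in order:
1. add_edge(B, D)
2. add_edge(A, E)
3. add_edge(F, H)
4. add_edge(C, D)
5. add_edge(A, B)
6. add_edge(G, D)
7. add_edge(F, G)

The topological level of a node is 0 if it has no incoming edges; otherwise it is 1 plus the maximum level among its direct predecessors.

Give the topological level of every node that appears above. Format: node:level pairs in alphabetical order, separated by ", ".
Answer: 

Answer: A:0, B:1, C:0, D:2, E:1, F:0, G:1, H:1

Derivation:
Op 1: add_edge(B, D). Edges now: 1
Op 2: add_edge(A, E). Edges now: 2
Op 3: add_edge(F, H). Edges now: 3
Op 4: add_edge(C, D). Edges now: 4
Op 5: add_edge(A, B). Edges now: 5
Op 6: add_edge(G, D). Edges now: 6
Op 7: add_edge(F, G). Edges now: 7
Compute levels (Kahn BFS):
  sources (in-degree 0): A, C, F
  process A: level=0
    A->B: in-degree(B)=0, level(B)=1, enqueue
    A->E: in-degree(E)=0, level(E)=1, enqueue
  process C: level=0
    C->D: in-degree(D)=2, level(D)>=1
  process F: level=0
    F->G: in-degree(G)=0, level(G)=1, enqueue
    F->H: in-degree(H)=0, level(H)=1, enqueue
  process B: level=1
    B->D: in-degree(D)=1, level(D)>=2
  process E: level=1
  process G: level=1
    G->D: in-degree(D)=0, level(D)=2, enqueue
  process H: level=1
  process D: level=2
All levels: A:0, B:1, C:0, D:2, E:1, F:0, G:1, H:1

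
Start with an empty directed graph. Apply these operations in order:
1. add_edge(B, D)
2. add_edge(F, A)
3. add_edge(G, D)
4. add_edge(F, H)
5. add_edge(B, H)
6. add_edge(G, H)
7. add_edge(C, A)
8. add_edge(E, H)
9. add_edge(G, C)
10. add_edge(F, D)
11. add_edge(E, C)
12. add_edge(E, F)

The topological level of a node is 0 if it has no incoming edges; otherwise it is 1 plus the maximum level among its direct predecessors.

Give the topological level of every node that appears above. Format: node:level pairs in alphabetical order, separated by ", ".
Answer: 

Op 1: add_edge(B, D). Edges now: 1
Op 2: add_edge(F, A). Edges now: 2
Op 3: add_edge(G, D). Edges now: 3
Op 4: add_edge(F, H). Edges now: 4
Op 5: add_edge(B, H). Edges now: 5
Op 6: add_edge(G, H). Edges now: 6
Op 7: add_edge(C, A). Edges now: 7
Op 8: add_edge(E, H). Edges now: 8
Op 9: add_edge(G, C). Edges now: 9
Op 10: add_edge(F, D). Edges now: 10
Op 11: add_edge(E, C). Edges now: 11
Op 12: add_edge(E, F). Edges now: 12
Compute levels (Kahn BFS):
  sources (in-degree 0): B, E, G
  process B: level=0
    B->D: in-degree(D)=2, level(D)>=1
    B->H: in-degree(H)=3, level(H)>=1
  process E: level=0
    E->C: in-degree(C)=1, level(C)>=1
    E->F: in-degree(F)=0, level(F)=1, enqueue
    E->H: in-degree(H)=2, level(H)>=1
  process G: level=0
    G->C: in-degree(C)=0, level(C)=1, enqueue
    G->D: in-degree(D)=1, level(D)>=1
    G->H: in-degree(H)=1, level(H)>=1
  process F: level=1
    F->A: in-degree(A)=1, level(A)>=2
    F->D: in-degree(D)=0, level(D)=2, enqueue
    F->H: in-degree(H)=0, level(H)=2, enqueue
  process C: level=1
    C->A: in-degree(A)=0, level(A)=2, enqueue
  process D: level=2
  process H: level=2
  process A: level=2
All levels: A:2, B:0, C:1, D:2, E:0, F:1, G:0, H:2

Answer: A:2, B:0, C:1, D:2, E:0, F:1, G:0, H:2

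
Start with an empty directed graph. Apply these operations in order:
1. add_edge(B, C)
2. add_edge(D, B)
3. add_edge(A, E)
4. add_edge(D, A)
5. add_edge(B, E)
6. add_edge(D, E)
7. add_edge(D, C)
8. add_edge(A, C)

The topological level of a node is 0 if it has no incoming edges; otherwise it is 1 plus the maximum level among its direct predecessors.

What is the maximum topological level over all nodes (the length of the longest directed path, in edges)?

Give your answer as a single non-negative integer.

Op 1: add_edge(B, C). Edges now: 1
Op 2: add_edge(D, B). Edges now: 2
Op 3: add_edge(A, E). Edges now: 3
Op 4: add_edge(D, A). Edges now: 4
Op 5: add_edge(B, E). Edges now: 5
Op 6: add_edge(D, E). Edges now: 6
Op 7: add_edge(D, C). Edges now: 7
Op 8: add_edge(A, C). Edges now: 8
Compute levels (Kahn BFS):
  sources (in-degree 0): D
  process D: level=0
    D->A: in-degree(A)=0, level(A)=1, enqueue
    D->B: in-degree(B)=0, level(B)=1, enqueue
    D->C: in-degree(C)=2, level(C)>=1
    D->E: in-degree(E)=2, level(E)>=1
  process A: level=1
    A->C: in-degree(C)=1, level(C)>=2
    A->E: in-degree(E)=1, level(E)>=2
  process B: level=1
    B->C: in-degree(C)=0, level(C)=2, enqueue
    B->E: in-degree(E)=0, level(E)=2, enqueue
  process C: level=2
  process E: level=2
All levels: A:1, B:1, C:2, D:0, E:2
max level = 2

Answer: 2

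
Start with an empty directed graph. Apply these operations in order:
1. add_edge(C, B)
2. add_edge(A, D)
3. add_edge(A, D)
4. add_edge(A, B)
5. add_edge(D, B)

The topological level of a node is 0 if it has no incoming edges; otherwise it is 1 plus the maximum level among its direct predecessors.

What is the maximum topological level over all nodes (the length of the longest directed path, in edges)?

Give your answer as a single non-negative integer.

Op 1: add_edge(C, B). Edges now: 1
Op 2: add_edge(A, D). Edges now: 2
Op 3: add_edge(A, D) (duplicate, no change). Edges now: 2
Op 4: add_edge(A, B). Edges now: 3
Op 5: add_edge(D, B). Edges now: 4
Compute levels (Kahn BFS):
  sources (in-degree 0): A, C
  process A: level=0
    A->B: in-degree(B)=2, level(B)>=1
    A->D: in-degree(D)=0, level(D)=1, enqueue
  process C: level=0
    C->B: in-degree(B)=1, level(B)>=1
  process D: level=1
    D->B: in-degree(B)=0, level(B)=2, enqueue
  process B: level=2
All levels: A:0, B:2, C:0, D:1
max level = 2

Answer: 2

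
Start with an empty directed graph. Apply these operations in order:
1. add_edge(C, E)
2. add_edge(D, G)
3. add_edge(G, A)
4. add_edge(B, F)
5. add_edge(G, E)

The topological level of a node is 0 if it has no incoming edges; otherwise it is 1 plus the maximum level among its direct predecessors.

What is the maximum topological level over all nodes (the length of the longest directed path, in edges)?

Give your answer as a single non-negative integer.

Op 1: add_edge(C, E). Edges now: 1
Op 2: add_edge(D, G). Edges now: 2
Op 3: add_edge(G, A). Edges now: 3
Op 4: add_edge(B, F). Edges now: 4
Op 5: add_edge(G, E). Edges now: 5
Compute levels (Kahn BFS):
  sources (in-degree 0): B, C, D
  process B: level=0
    B->F: in-degree(F)=0, level(F)=1, enqueue
  process C: level=0
    C->E: in-degree(E)=1, level(E)>=1
  process D: level=0
    D->G: in-degree(G)=0, level(G)=1, enqueue
  process F: level=1
  process G: level=1
    G->A: in-degree(A)=0, level(A)=2, enqueue
    G->E: in-degree(E)=0, level(E)=2, enqueue
  process A: level=2
  process E: level=2
All levels: A:2, B:0, C:0, D:0, E:2, F:1, G:1
max level = 2

Answer: 2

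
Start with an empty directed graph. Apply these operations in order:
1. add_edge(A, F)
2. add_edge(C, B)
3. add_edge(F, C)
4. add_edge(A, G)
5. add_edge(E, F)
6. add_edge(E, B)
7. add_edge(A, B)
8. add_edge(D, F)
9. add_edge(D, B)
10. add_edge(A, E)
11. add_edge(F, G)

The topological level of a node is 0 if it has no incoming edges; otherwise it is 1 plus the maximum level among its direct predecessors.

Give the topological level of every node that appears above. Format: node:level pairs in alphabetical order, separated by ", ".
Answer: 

Op 1: add_edge(A, F). Edges now: 1
Op 2: add_edge(C, B). Edges now: 2
Op 3: add_edge(F, C). Edges now: 3
Op 4: add_edge(A, G). Edges now: 4
Op 5: add_edge(E, F). Edges now: 5
Op 6: add_edge(E, B). Edges now: 6
Op 7: add_edge(A, B). Edges now: 7
Op 8: add_edge(D, F). Edges now: 8
Op 9: add_edge(D, B). Edges now: 9
Op 10: add_edge(A, E). Edges now: 10
Op 11: add_edge(F, G). Edges now: 11
Compute levels (Kahn BFS):
  sources (in-degree 0): A, D
  process A: level=0
    A->B: in-degree(B)=3, level(B)>=1
    A->E: in-degree(E)=0, level(E)=1, enqueue
    A->F: in-degree(F)=2, level(F)>=1
    A->G: in-degree(G)=1, level(G)>=1
  process D: level=0
    D->B: in-degree(B)=2, level(B)>=1
    D->F: in-degree(F)=1, level(F)>=1
  process E: level=1
    E->B: in-degree(B)=1, level(B)>=2
    E->F: in-degree(F)=0, level(F)=2, enqueue
  process F: level=2
    F->C: in-degree(C)=0, level(C)=3, enqueue
    F->G: in-degree(G)=0, level(G)=3, enqueue
  process C: level=3
    C->B: in-degree(B)=0, level(B)=4, enqueue
  process G: level=3
  process B: level=4
All levels: A:0, B:4, C:3, D:0, E:1, F:2, G:3

Answer: A:0, B:4, C:3, D:0, E:1, F:2, G:3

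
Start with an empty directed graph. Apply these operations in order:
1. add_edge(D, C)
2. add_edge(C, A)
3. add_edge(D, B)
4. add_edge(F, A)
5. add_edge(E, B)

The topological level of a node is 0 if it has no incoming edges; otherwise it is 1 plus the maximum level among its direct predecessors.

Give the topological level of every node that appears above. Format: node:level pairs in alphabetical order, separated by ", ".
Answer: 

Answer: A:2, B:1, C:1, D:0, E:0, F:0

Derivation:
Op 1: add_edge(D, C). Edges now: 1
Op 2: add_edge(C, A). Edges now: 2
Op 3: add_edge(D, B). Edges now: 3
Op 4: add_edge(F, A). Edges now: 4
Op 5: add_edge(E, B). Edges now: 5
Compute levels (Kahn BFS):
  sources (in-degree 0): D, E, F
  process D: level=0
    D->B: in-degree(B)=1, level(B)>=1
    D->C: in-degree(C)=0, level(C)=1, enqueue
  process E: level=0
    E->B: in-degree(B)=0, level(B)=1, enqueue
  process F: level=0
    F->A: in-degree(A)=1, level(A)>=1
  process C: level=1
    C->A: in-degree(A)=0, level(A)=2, enqueue
  process B: level=1
  process A: level=2
All levels: A:2, B:1, C:1, D:0, E:0, F:0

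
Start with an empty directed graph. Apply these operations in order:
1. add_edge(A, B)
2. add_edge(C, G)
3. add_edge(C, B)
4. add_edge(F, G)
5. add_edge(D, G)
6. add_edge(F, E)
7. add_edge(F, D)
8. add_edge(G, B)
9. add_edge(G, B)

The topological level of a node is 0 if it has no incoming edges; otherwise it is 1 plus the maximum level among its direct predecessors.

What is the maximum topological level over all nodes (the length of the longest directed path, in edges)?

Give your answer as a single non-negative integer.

Answer: 3

Derivation:
Op 1: add_edge(A, B). Edges now: 1
Op 2: add_edge(C, G). Edges now: 2
Op 3: add_edge(C, B). Edges now: 3
Op 4: add_edge(F, G). Edges now: 4
Op 5: add_edge(D, G). Edges now: 5
Op 6: add_edge(F, E). Edges now: 6
Op 7: add_edge(F, D). Edges now: 7
Op 8: add_edge(G, B). Edges now: 8
Op 9: add_edge(G, B) (duplicate, no change). Edges now: 8
Compute levels (Kahn BFS):
  sources (in-degree 0): A, C, F
  process A: level=0
    A->B: in-degree(B)=2, level(B)>=1
  process C: level=0
    C->B: in-degree(B)=1, level(B)>=1
    C->G: in-degree(G)=2, level(G)>=1
  process F: level=0
    F->D: in-degree(D)=0, level(D)=1, enqueue
    F->E: in-degree(E)=0, level(E)=1, enqueue
    F->G: in-degree(G)=1, level(G)>=1
  process D: level=1
    D->G: in-degree(G)=0, level(G)=2, enqueue
  process E: level=1
  process G: level=2
    G->B: in-degree(B)=0, level(B)=3, enqueue
  process B: level=3
All levels: A:0, B:3, C:0, D:1, E:1, F:0, G:2
max level = 3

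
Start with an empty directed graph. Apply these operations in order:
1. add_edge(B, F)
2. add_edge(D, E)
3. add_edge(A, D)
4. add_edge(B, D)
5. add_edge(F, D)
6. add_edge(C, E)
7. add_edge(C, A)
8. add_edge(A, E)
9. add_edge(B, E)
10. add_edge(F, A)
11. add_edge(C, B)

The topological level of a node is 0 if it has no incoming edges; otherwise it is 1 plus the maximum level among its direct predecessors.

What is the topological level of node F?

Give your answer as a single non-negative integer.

Answer: 2

Derivation:
Op 1: add_edge(B, F). Edges now: 1
Op 2: add_edge(D, E). Edges now: 2
Op 3: add_edge(A, D). Edges now: 3
Op 4: add_edge(B, D). Edges now: 4
Op 5: add_edge(F, D). Edges now: 5
Op 6: add_edge(C, E). Edges now: 6
Op 7: add_edge(C, A). Edges now: 7
Op 8: add_edge(A, E). Edges now: 8
Op 9: add_edge(B, E). Edges now: 9
Op 10: add_edge(F, A). Edges now: 10
Op 11: add_edge(C, B). Edges now: 11
Compute levels (Kahn BFS):
  sources (in-degree 0): C
  process C: level=0
    C->A: in-degree(A)=1, level(A)>=1
    C->B: in-degree(B)=0, level(B)=1, enqueue
    C->E: in-degree(E)=3, level(E)>=1
  process B: level=1
    B->D: in-degree(D)=2, level(D)>=2
    B->E: in-degree(E)=2, level(E)>=2
    B->F: in-degree(F)=0, level(F)=2, enqueue
  process F: level=2
    F->A: in-degree(A)=0, level(A)=3, enqueue
    F->D: in-degree(D)=1, level(D)>=3
  process A: level=3
    A->D: in-degree(D)=0, level(D)=4, enqueue
    A->E: in-degree(E)=1, level(E)>=4
  process D: level=4
    D->E: in-degree(E)=0, level(E)=5, enqueue
  process E: level=5
All levels: A:3, B:1, C:0, D:4, E:5, F:2
level(F) = 2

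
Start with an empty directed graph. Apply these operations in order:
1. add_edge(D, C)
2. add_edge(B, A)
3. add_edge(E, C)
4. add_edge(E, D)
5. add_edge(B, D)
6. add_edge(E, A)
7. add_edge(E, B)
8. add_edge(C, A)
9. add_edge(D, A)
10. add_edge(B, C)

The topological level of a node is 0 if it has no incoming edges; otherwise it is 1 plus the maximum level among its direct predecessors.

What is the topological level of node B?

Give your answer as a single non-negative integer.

Op 1: add_edge(D, C). Edges now: 1
Op 2: add_edge(B, A). Edges now: 2
Op 3: add_edge(E, C). Edges now: 3
Op 4: add_edge(E, D). Edges now: 4
Op 5: add_edge(B, D). Edges now: 5
Op 6: add_edge(E, A). Edges now: 6
Op 7: add_edge(E, B). Edges now: 7
Op 8: add_edge(C, A). Edges now: 8
Op 9: add_edge(D, A). Edges now: 9
Op 10: add_edge(B, C). Edges now: 10
Compute levels (Kahn BFS):
  sources (in-degree 0): E
  process E: level=0
    E->A: in-degree(A)=3, level(A)>=1
    E->B: in-degree(B)=0, level(B)=1, enqueue
    E->C: in-degree(C)=2, level(C)>=1
    E->D: in-degree(D)=1, level(D)>=1
  process B: level=1
    B->A: in-degree(A)=2, level(A)>=2
    B->C: in-degree(C)=1, level(C)>=2
    B->D: in-degree(D)=0, level(D)=2, enqueue
  process D: level=2
    D->A: in-degree(A)=1, level(A)>=3
    D->C: in-degree(C)=0, level(C)=3, enqueue
  process C: level=3
    C->A: in-degree(A)=0, level(A)=4, enqueue
  process A: level=4
All levels: A:4, B:1, C:3, D:2, E:0
level(B) = 1

Answer: 1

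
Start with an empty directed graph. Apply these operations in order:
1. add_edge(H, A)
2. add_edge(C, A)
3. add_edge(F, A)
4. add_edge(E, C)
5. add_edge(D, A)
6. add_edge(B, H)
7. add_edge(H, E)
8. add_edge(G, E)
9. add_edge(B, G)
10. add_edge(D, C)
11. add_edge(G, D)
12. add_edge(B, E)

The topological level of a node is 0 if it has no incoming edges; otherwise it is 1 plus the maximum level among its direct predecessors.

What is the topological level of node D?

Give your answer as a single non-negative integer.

Op 1: add_edge(H, A). Edges now: 1
Op 2: add_edge(C, A). Edges now: 2
Op 3: add_edge(F, A). Edges now: 3
Op 4: add_edge(E, C). Edges now: 4
Op 5: add_edge(D, A). Edges now: 5
Op 6: add_edge(B, H). Edges now: 6
Op 7: add_edge(H, E). Edges now: 7
Op 8: add_edge(G, E). Edges now: 8
Op 9: add_edge(B, G). Edges now: 9
Op 10: add_edge(D, C). Edges now: 10
Op 11: add_edge(G, D). Edges now: 11
Op 12: add_edge(B, E). Edges now: 12
Compute levels (Kahn BFS):
  sources (in-degree 0): B, F
  process B: level=0
    B->E: in-degree(E)=2, level(E)>=1
    B->G: in-degree(G)=0, level(G)=1, enqueue
    B->H: in-degree(H)=0, level(H)=1, enqueue
  process F: level=0
    F->A: in-degree(A)=3, level(A)>=1
  process G: level=1
    G->D: in-degree(D)=0, level(D)=2, enqueue
    G->E: in-degree(E)=1, level(E)>=2
  process H: level=1
    H->A: in-degree(A)=2, level(A)>=2
    H->E: in-degree(E)=0, level(E)=2, enqueue
  process D: level=2
    D->A: in-degree(A)=1, level(A)>=3
    D->C: in-degree(C)=1, level(C)>=3
  process E: level=2
    E->C: in-degree(C)=0, level(C)=3, enqueue
  process C: level=3
    C->A: in-degree(A)=0, level(A)=4, enqueue
  process A: level=4
All levels: A:4, B:0, C:3, D:2, E:2, F:0, G:1, H:1
level(D) = 2

Answer: 2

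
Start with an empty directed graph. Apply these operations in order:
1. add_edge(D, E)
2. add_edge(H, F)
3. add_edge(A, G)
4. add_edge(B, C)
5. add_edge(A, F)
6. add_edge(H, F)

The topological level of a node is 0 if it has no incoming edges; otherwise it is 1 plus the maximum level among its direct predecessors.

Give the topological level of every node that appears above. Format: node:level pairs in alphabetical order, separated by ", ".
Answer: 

Answer: A:0, B:0, C:1, D:0, E:1, F:1, G:1, H:0

Derivation:
Op 1: add_edge(D, E). Edges now: 1
Op 2: add_edge(H, F). Edges now: 2
Op 3: add_edge(A, G). Edges now: 3
Op 4: add_edge(B, C). Edges now: 4
Op 5: add_edge(A, F). Edges now: 5
Op 6: add_edge(H, F) (duplicate, no change). Edges now: 5
Compute levels (Kahn BFS):
  sources (in-degree 0): A, B, D, H
  process A: level=0
    A->F: in-degree(F)=1, level(F)>=1
    A->G: in-degree(G)=0, level(G)=1, enqueue
  process B: level=0
    B->C: in-degree(C)=0, level(C)=1, enqueue
  process D: level=0
    D->E: in-degree(E)=0, level(E)=1, enqueue
  process H: level=0
    H->F: in-degree(F)=0, level(F)=1, enqueue
  process G: level=1
  process C: level=1
  process E: level=1
  process F: level=1
All levels: A:0, B:0, C:1, D:0, E:1, F:1, G:1, H:0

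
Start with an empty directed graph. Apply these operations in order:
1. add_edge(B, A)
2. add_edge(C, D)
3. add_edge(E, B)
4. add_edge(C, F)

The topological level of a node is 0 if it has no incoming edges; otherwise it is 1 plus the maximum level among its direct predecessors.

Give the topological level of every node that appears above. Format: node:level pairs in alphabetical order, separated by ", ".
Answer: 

Op 1: add_edge(B, A). Edges now: 1
Op 2: add_edge(C, D). Edges now: 2
Op 3: add_edge(E, B). Edges now: 3
Op 4: add_edge(C, F). Edges now: 4
Compute levels (Kahn BFS):
  sources (in-degree 0): C, E
  process C: level=0
    C->D: in-degree(D)=0, level(D)=1, enqueue
    C->F: in-degree(F)=0, level(F)=1, enqueue
  process E: level=0
    E->B: in-degree(B)=0, level(B)=1, enqueue
  process D: level=1
  process F: level=1
  process B: level=1
    B->A: in-degree(A)=0, level(A)=2, enqueue
  process A: level=2
All levels: A:2, B:1, C:0, D:1, E:0, F:1

Answer: A:2, B:1, C:0, D:1, E:0, F:1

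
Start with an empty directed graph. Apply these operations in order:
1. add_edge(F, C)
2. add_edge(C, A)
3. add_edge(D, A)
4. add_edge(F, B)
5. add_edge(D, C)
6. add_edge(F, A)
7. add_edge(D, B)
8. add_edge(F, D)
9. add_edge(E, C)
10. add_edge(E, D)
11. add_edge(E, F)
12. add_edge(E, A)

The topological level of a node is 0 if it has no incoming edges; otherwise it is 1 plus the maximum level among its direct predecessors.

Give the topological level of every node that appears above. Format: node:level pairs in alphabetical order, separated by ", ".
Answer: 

Answer: A:4, B:3, C:3, D:2, E:0, F:1

Derivation:
Op 1: add_edge(F, C). Edges now: 1
Op 2: add_edge(C, A). Edges now: 2
Op 3: add_edge(D, A). Edges now: 3
Op 4: add_edge(F, B). Edges now: 4
Op 5: add_edge(D, C). Edges now: 5
Op 6: add_edge(F, A). Edges now: 6
Op 7: add_edge(D, B). Edges now: 7
Op 8: add_edge(F, D). Edges now: 8
Op 9: add_edge(E, C). Edges now: 9
Op 10: add_edge(E, D). Edges now: 10
Op 11: add_edge(E, F). Edges now: 11
Op 12: add_edge(E, A). Edges now: 12
Compute levels (Kahn BFS):
  sources (in-degree 0): E
  process E: level=0
    E->A: in-degree(A)=3, level(A)>=1
    E->C: in-degree(C)=2, level(C)>=1
    E->D: in-degree(D)=1, level(D)>=1
    E->F: in-degree(F)=0, level(F)=1, enqueue
  process F: level=1
    F->A: in-degree(A)=2, level(A)>=2
    F->B: in-degree(B)=1, level(B)>=2
    F->C: in-degree(C)=1, level(C)>=2
    F->D: in-degree(D)=0, level(D)=2, enqueue
  process D: level=2
    D->A: in-degree(A)=1, level(A)>=3
    D->B: in-degree(B)=0, level(B)=3, enqueue
    D->C: in-degree(C)=0, level(C)=3, enqueue
  process B: level=3
  process C: level=3
    C->A: in-degree(A)=0, level(A)=4, enqueue
  process A: level=4
All levels: A:4, B:3, C:3, D:2, E:0, F:1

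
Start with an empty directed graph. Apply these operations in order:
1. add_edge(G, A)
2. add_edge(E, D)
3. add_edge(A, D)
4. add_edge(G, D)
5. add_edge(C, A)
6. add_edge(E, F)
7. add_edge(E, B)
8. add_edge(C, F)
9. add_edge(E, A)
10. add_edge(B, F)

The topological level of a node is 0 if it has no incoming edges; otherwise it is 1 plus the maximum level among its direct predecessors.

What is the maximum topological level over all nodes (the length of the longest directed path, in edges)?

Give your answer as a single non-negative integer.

Answer: 2

Derivation:
Op 1: add_edge(G, A). Edges now: 1
Op 2: add_edge(E, D). Edges now: 2
Op 3: add_edge(A, D). Edges now: 3
Op 4: add_edge(G, D). Edges now: 4
Op 5: add_edge(C, A). Edges now: 5
Op 6: add_edge(E, F). Edges now: 6
Op 7: add_edge(E, B). Edges now: 7
Op 8: add_edge(C, F). Edges now: 8
Op 9: add_edge(E, A). Edges now: 9
Op 10: add_edge(B, F). Edges now: 10
Compute levels (Kahn BFS):
  sources (in-degree 0): C, E, G
  process C: level=0
    C->A: in-degree(A)=2, level(A)>=1
    C->F: in-degree(F)=2, level(F)>=1
  process E: level=0
    E->A: in-degree(A)=1, level(A)>=1
    E->B: in-degree(B)=0, level(B)=1, enqueue
    E->D: in-degree(D)=2, level(D)>=1
    E->F: in-degree(F)=1, level(F)>=1
  process G: level=0
    G->A: in-degree(A)=0, level(A)=1, enqueue
    G->D: in-degree(D)=1, level(D)>=1
  process B: level=1
    B->F: in-degree(F)=0, level(F)=2, enqueue
  process A: level=1
    A->D: in-degree(D)=0, level(D)=2, enqueue
  process F: level=2
  process D: level=2
All levels: A:1, B:1, C:0, D:2, E:0, F:2, G:0
max level = 2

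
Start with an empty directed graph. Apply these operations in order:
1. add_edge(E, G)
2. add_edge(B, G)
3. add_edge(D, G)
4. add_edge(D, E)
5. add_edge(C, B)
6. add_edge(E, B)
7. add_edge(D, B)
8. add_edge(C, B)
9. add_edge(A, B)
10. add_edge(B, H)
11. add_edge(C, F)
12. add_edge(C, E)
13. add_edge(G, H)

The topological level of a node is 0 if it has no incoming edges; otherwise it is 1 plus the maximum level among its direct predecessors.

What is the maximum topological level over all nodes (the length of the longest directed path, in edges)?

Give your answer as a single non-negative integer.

Answer: 4

Derivation:
Op 1: add_edge(E, G). Edges now: 1
Op 2: add_edge(B, G). Edges now: 2
Op 3: add_edge(D, G). Edges now: 3
Op 4: add_edge(D, E). Edges now: 4
Op 5: add_edge(C, B). Edges now: 5
Op 6: add_edge(E, B). Edges now: 6
Op 7: add_edge(D, B). Edges now: 7
Op 8: add_edge(C, B) (duplicate, no change). Edges now: 7
Op 9: add_edge(A, B). Edges now: 8
Op 10: add_edge(B, H). Edges now: 9
Op 11: add_edge(C, F). Edges now: 10
Op 12: add_edge(C, E). Edges now: 11
Op 13: add_edge(G, H). Edges now: 12
Compute levels (Kahn BFS):
  sources (in-degree 0): A, C, D
  process A: level=0
    A->B: in-degree(B)=3, level(B)>=1
  process C: level=0
    C->B: in-degree(B)=2, level(B)>=1
    C->E: in-degree(E)=1, level(E)>=1
    C->F: in-degree(F)=0, level(F)=1, enqueue
  process D: level=0
    D->B: in-degree(B)=1, level(B)>=1
    D->E: in-degree(E)=0, level(E)=1, enqueue
    D->G: in-degree(G)=2, level(G)>=1
  process F: level=1
  process E: level=1
    E->B: in-degree(B)=0, level(B)=2, enqueue
    E->G: in-degree(G)=1, level(G)>=2
  process B: level=2
    B->G: in-degree(G)=0, level(G)=3, enqueue
    B->H: in-degree(H)=1, level(H)>=3
  process G: level=3
    G->H: in-degree(H)=0, level(H)=4, enqueue
  process H: level=4
All levels: A:0, B:2, C:0, D:0, E:1, F:1, G:3, H:4
max level = 4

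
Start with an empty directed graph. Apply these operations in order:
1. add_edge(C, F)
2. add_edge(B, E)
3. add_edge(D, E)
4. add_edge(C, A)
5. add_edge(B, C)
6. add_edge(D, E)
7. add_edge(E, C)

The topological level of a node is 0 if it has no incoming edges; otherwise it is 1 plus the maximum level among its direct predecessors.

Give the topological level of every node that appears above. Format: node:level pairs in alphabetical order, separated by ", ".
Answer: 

Op 1: add_edge(C, F). Edges now: 1
Op 2: add_edge(B, E). Edges now: 2
Op 3: add_edge(D, E). Edges now: 3
Op 4: add_edge(C, A). Edges now: 4
Op 5: add_edge(B, C). Edges now: 5
Op 6: add_edge(D, E) (duplicate, no change). Edges now: 5
Op 7: add_edge(E, C). Edges now: 6
Compute levels (Kahn BFS):
  sources (in-degree 0): B, D
  process B: level=0
    B->C: in-degree(C)=1, level(C)>=1
    B->E: in-degree(E)=1, level(E)>=1
  process D: level=0
    D->E: in-degree(E)=0, level(E)=1, enqueue
  process E: level=1
    E->C: in-degree(C)=0, level(C)=2, enqueue
  process C: level=2
    C->A: in-degree(A)=0, level(A)=3, enqueue
    C->F: in-degree(F)=0, level(F)=3, enqueue
  process A: level=3
  process F: level=3
All levels: A:3, B:0, C:2, D:0, E:1, F:3

Answer: A:3, B:0, C:2, D:0, E:1, F:3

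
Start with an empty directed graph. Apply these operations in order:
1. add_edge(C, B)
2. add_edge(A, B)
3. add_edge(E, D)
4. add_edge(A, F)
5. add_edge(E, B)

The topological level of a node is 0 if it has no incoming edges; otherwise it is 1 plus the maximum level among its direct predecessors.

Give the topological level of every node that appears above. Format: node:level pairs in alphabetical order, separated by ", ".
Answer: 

Answer: A:0, B:1, C:0, D:1, E:0, F:1

Derivation:
Op 1: add_edge(C, B). Edges now: 1
Op 2: add_edge(A, B). Edges now: 2
Op 3: add_edge(E, D). Edges now: 3
Op 4: add_edge(A, F). Edges now: 4
Op 5: add_edge(E, B). Edges now: 5
Compute levels (Kahn BFS):
  sources (in-degree 0): A, C, E
  process A: level=0
    A->B: in-degree(B)=2, level(B)>=1
    A->F: in-degree(F)=0, level(F)=1, enqueue
  process C: level=0
    C->B: in-degree(B)=1, level(B)>=1
  process E: level=0
    E->B: in-degree(B)=0, level(B)=1, enqueue
    E->D: in-degree(D)=0, level(D)=1, enqueue
  process F: level=1
  process B: level=1
  process D: level=1
All levels: A:0, B:1, C:0, D:1, E:0, F:1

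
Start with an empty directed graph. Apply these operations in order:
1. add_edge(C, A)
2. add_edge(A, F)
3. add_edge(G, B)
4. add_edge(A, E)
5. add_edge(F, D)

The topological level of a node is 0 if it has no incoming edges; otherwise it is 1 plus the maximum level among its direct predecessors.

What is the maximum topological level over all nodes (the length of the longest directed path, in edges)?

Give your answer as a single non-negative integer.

Op 1: add_edge(C, A). Edges now: 1
Op 2: add_edge(A, F). Edges now: 2
Op 3: add_edge(G, B). Edges now: 3
Op 4: add_edge(A, E). Edges now: 4
Op 5: add_edge(F, D). Edges now: 5
Compute levels (Kahn BFS):
  sources (in-degree 0): C, G
  process C: level=0
    C->A: in-degree(A)=0, level(A)=1, enqueue
  process G: level=0
    G->B: in-degree(B)=0, level(B)=1, enqueue
  process A: level=1
    A->E: in-degree(E)=0, level(E)=2, enqueue
    A->F: in-degree(F)=0, level(F)=2, enqueue
  process B: level=1
  process E: level=2
  process F: level=2
    F->D: in-degree(D)=0, level(D)=3, enqueue
  process D: level=3
All levels: A:1, B:1, C:0, D:3, E:2, F:2, G:0
max level = 3

Answer: 3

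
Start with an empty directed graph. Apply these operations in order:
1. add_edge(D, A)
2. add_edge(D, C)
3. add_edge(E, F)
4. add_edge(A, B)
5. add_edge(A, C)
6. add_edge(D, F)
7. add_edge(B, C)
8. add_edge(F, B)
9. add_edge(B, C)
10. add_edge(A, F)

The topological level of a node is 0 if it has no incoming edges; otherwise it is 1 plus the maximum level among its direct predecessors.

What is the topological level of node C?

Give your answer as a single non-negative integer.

Op 1: add_edge(D, A). Edges now: 1
Op 2: add_edge(D, C). Edges now: 2
Op 3: add_edge(E, F). Edges now: 3
Op 4: add_edge(A, B). Edges now: 4
Op 5: add_edge(A, C). Edges now: 5
Op 6: add_edge(D, F). Edges now: 6
Op 7: add_edge(B, C). Edges now: 7
Op 8: add_edge(F, B). Edges now: 8
Op 9: add_edge(B, C) (duplicate, no change). Edges now: 8
Op 10: add_edge(A, F). Edges now: 9
Compute levels (Kahn BFS):
  sources (in-degree 0): D, E
  process D: level=0
    D->A: in-degree(A)=0, level(A)=1, enqueue
    D->C: in-degree(C)=2, level(C)>=1
    D->F: in-degree(F)=2, level(F)>=1
  process E: level=0
    E->F: in-degree(F)=1, level(F)>=1
  process A: level=1
    A->B: in-degree(B)=1, level(B)>=2
    A->C: in-degree(C)=1, level(C)>=2
    A->F: in-degree(F)=0, level(F)=2, enqueue
  process F: level=2
    F->B: in-degree(B)=0, level(B)=3, enqueue
  process B: level=3
    B->C: in-degree(C)=0, level(C)=4, enqueue
  process C: level=4
All levels: A:1, B:3, C:4, D:0, E:0, F:2
level(C) = 4

Answer: 4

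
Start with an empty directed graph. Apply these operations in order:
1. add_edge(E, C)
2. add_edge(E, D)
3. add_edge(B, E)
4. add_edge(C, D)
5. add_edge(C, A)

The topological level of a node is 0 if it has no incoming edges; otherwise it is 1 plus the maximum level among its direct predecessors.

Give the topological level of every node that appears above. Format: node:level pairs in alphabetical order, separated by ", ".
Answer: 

Answer: A:3, B:0, C:2, D:3, E:1

Derivation:
Op 1: add_edge(E, C). Edges now: 1
Op 2: add_edge(E, D). Edges now: 2
Op 3: add_edge(B, E). Edges now: 3
Op 4: add_edge(C, D). Edges now: 4
Op 5: add_edge(C, A). Edges now: 5
Compute levels (Kahn BFS):
  sources (in-degree 0): B
  process B: level=0
    B->E: in-degree(E)=0, level(E)=1, enqueue
  process E: level=1
    E->C: in-degree(C)=0, level(C)=2, enqueue
    E->D: in-degree(D)=1, level(D)>=2
  process C: level=2
    C->A: in-degree(A)=0, level(A)=3, enqueue
    C->D: in-degree(D)=0, level(D)=3, enqueue
  process A: level=3
  process D: level=3
All levels: A:3, B:0, C:2, D:3, E:1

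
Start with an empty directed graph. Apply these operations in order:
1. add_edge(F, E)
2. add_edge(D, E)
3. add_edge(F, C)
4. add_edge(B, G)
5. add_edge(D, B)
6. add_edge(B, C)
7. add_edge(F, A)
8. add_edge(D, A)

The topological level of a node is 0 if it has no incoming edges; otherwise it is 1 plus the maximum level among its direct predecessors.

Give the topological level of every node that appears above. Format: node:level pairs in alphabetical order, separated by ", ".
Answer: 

Answer: A:1, B:1, C:2, D:0, E:1, F:0, G:2

Derivation:
Op 1: add_edge(F, E). Edges now: 1
Op 2: add_edge(D, E). Edges now: 2
Op 3: add_edge(F, C). Edges now: 3
Op 4: add_edge(B, G). Edges now: 4
Op 5: add_edge(D, B). Edges now: 5
Op 6: add_edge(B, C). Edges now: 6
Op 7: add_edge(F, A). Edges now: 7
Op 8: add_edge(D, A). Edges now: 8
Compute levels (Kahn BFS):
  sources (in-degree 0): D, F
  process D: level=0
    D->A: in-degree(A)=1, level(A)>=1
    D->B: in-degree(B)=0, level(B)=1, enqueue
    D->E: in-degree(E)=1, level(E)>=1
  process F: level=0
    F->A: in-degree(A)=0, level(A)=1, enqueue
    F->C: in-degree(C)=1, level(C)>=1
    F->E: in-degree(E)=0, level(E)=1, enqueue
  process B: level=1
    B->C: in-degree(C)=0, level(C)=2, enqueue
    B->G: in-degree(G)=0, level(G)=2, enqueue
  process A: level=1
  process E: level=1
  process C: level=2
  process G: level=2
All levels: A:1, B:1, C:2, D:0, E:1, F:0, G:2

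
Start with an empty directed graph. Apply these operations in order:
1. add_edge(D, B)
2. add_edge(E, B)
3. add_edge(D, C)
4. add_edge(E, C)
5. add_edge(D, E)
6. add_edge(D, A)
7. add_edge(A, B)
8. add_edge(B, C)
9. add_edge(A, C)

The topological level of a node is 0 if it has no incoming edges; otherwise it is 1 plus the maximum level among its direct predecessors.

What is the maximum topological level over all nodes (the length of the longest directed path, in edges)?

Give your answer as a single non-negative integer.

Op 1: add_edge(D, B). Edges now: 1
Op 2: add_edge(E, B). Edges now: 2
Op 3: add_edge(D, C). Edges now: 3
Op 4: add_edge(E, C). Edges now: 4
Op 5: add_edge(D, E). Edges now: 5
Op 6: add_edge(D, A). Edges now: 6
Op 7: add_edge(A, B). Edges now: 7
Op 8: add_edge(B, C). Edges now: 8
Op 9: add_edge(A, C). Edges now: 9
Compute levels (Kahn BFS):
  sources (in-degree 0): D
  process D: level=0
    D->A: in-degree(A)=0, level(A)=1, enqueue
    D->B: in-degree(B)=2, level(B)>=1
    D->C: in-degree(C)=3, level(C)>=1
    D->E: in-degree(E)=0, level(E)=1, enqueue
  process A: level=1
    A->B: in-degree(B)=1, level(B)>=2
    A->C: in-degree(C)=2, level(C)>=2
  process E: level=1
    E->B: in-degree(B)=0, level(B)=2, enqueue
    E->C: in-degree(C)=1, level(C)>=2
  process B: level=2
    B->C: in-degree(C)=0, level(C)=3, enqueue
  process C: level=3
All levels: A:1, B:2, C:3, D:0, E:1
max level = 3

Answer: 3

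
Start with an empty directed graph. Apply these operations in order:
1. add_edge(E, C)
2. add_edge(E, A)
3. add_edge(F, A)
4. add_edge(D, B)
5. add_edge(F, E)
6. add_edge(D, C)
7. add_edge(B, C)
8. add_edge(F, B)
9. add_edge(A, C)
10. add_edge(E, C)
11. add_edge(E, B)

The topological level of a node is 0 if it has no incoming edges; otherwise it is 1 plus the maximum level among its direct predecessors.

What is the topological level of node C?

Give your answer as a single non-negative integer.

Op 1: add_edge(E, C). Edges now: 1
Op 2: add_edge(E, A). Edges now: 2
Op 3: add_edge(F, A). Edges now: 3
Op 4: add_edge(D, B). Edges now: 4
Op 5: add_edge(F, E). Edges now: 5
Op 6: add_edge(D, C). Edges now: 6
Op 7: add_edge(B, C). Edges now: 7
Op 8: add_edge(F, B). Edges now: 8
Op 9: add_edge(A, C). Edges now: 9
Op 10: add_edge(E, C) (duplicate, no change). Edges now: 9
Op 11: add_edge(E, B). Edges now: 10
Compute levels (Kahn BFS):
  sources (in-degree 0): D, F
  process D: level=0
    D->B: in-degree(B)=2, level(B)>=1
    D->C: in-degree(C)=3, level(C)>=1
  process F: level=0
    F->A: in-degree(A)=1, level(A)>=1
    F->B: in-degree(B)=1, level(B)>=1
    F->E: in-degree(E)=0, level(E)=1, enqueue
  process E: level=1
    E->A: in-degree(A)=0, level(A)=2, enqueue
    E->B: in-degree(B)=0, level(B)=2, enqueue
    E->C: in-degree(C)=2, level(C)>=2
  process A: level=2
    A->C: in-degree(C)=1, level(C)>=3
  process B: level=2
    B->C: in-degree(C)=0, level(C)=3, enqueue
  process C: level=3
All levels: A:2, B:2, C:3, D:0, E:1, F:0
level(C) = 3

Answer: 3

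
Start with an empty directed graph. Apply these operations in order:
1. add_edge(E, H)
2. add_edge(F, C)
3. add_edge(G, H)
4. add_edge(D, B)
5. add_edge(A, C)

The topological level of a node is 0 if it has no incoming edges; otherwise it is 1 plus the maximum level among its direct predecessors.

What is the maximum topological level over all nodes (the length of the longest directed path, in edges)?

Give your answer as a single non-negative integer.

Op 1: add_edge(E, H). Edges now: 1
Op 2: add_edge(F, C). Edges now: 2
Op 3: add_edge(G, H). Edges now: 3
Op 4: add_edge(D, B). Edges now: 4
Op 5: add_edge(A, C). Edges now: 5
Compute levels (Kahn BFS):
  sources (in-degree 0): A, D, E, F, G
  process A: level=0
    A->C: in-degree(C)=1, level(C)>=1
  process D: level=0
    D->B: in-degree(B)=0, level(B)=1, enqueue
  process E: level=0
    E->H: in-degree(H)=1, level(H)>=1
  process F: level=0
    F->C: in-degree(C)=0, level(C)=1, enqueue
  process G: level=0
    G->H: in-degree(H)=0, level(H)=1, enqueue
  process B: level=1
  process C: level=1
  process H: level=1
All levels: A:0, B:1, C:1, D:0, E:0, F:0, G:0, H:1
max level = 1

Answer: 1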